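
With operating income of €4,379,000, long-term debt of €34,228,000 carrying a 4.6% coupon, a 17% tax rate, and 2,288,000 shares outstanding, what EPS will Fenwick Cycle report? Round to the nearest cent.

Interest = €1,574,488.00, so EBT = €4,379,000 − €1,574,488.00 = €2,804,512.00.
Net income = €2,804,512.00 × (1 − 0.17) = €2,327,744.96.
Per share: €2,327,744.96 / 2,288,000 shares = €1.02.

€1.02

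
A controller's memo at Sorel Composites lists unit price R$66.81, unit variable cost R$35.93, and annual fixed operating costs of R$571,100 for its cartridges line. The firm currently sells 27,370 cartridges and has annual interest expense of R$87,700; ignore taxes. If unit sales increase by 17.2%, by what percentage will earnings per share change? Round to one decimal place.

+78.0%

Contribution at this volume is 27,370 × R$30.88 = R$845,185.60.
Operating income = contribution − fixed costs = R$845,185.60 − R$571,100 = R$274,085.60.
Interest = R$87,700.00, so EBIT − I = R$186,385.60.
Degree of combined leverage = contribution ÷ (EBIT − I) = R$845,185.60 ÷ R$186,385.60 = 4.5346.
%ΔEPS = DCL × %ΔSales = 4.5346 × +17.2% = +78.0%.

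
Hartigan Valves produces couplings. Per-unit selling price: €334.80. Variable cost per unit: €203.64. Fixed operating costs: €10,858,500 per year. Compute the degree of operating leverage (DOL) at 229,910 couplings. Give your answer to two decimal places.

At 229,910 units, contribution = 229,910 × €131.16 = €30,154,995.60.
EBIT = €30,154,995.60 − €10,858,500 = €19,296,495.60.
So DOL = total CM / EBIT = €30,154,995.60 / €19,296,495.60 = 1.5627.

1.56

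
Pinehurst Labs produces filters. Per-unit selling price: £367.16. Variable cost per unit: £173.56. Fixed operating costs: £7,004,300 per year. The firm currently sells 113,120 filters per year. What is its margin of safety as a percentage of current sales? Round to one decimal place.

68.0%

Each unit contributes £367.16 − £173.56 = £193.60. Break-even units = £7,004,300 ÷ £193.60 = 36,179.24; break-even revenue = 36,179.24 × £367.16 = £13,283,568.12.
Current sales = 113,120 × £367.16 = £41,533,139.20.
Margin of safety = (£41,533,139.20 − £13,283,568.12) ÷ £41,533,139.20 = 68.0%.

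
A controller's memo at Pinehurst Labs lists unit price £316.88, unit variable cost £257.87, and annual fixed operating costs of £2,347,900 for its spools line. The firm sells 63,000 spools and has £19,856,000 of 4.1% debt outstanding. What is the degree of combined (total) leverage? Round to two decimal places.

6.69

At 63,000 units, contribution = 63,000 × £59.01 = £3,717,630.00.
Subtracting fixed costs: EBIT = £3,717,630.00 − £2,347,900 = £1,369,730.00. Interest = £814,096.00, so EBIT − I = £555,634.00.
DCL = contribution ÷ (EBIT − I) = £3,717,630.00 ÷ £555,634.00 = 6.6908.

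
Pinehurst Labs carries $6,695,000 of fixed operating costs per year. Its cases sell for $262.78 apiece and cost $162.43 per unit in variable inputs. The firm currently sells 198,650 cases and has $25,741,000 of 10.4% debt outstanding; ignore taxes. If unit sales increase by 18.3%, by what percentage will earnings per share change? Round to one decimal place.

+34.5%

Contribution at this volume is 198,650 × $100.35 = $19,934,527.50.
Subtracting fixed costs: EBIT = $19,934,527.50 − $6,695,000 = $13,239,527.50.
After interest of $2,677,064.00, pre-tax earnings = $10,562,463.50.
Degree of combined leverage = contribution ÷ (EBIT − I) = $19,934,527.50 ÷ $10,562,463.50 = 1.8873.
EPS therefore changes by 1.8873 × (+18.3%) = +34.5%.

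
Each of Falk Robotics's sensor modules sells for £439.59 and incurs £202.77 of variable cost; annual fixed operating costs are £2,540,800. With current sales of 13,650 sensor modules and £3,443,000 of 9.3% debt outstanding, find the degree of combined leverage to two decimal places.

8.70

At 13,650 units, contribution = 13,650 × £236.82 = £3,232,593.00.
Subtracting fixed costs: EBIT = £3,232,593.00 − £2,540,800 = £691,793.00. Interest = £320,199.00.
DOL = £3,232,593.00 ÷ £691,793.00 = 4.6728; DFL = £691,793.00 ÷ £371,594.00 = 1.8617.
DCL = DOL × DFL = 4.6728 × 1.8617 = 8.6994.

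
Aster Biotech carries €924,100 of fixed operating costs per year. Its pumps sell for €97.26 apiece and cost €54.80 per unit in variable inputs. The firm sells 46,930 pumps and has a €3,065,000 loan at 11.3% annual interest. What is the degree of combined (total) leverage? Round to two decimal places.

2.76

Total contribution margin = 46,930 × €42.46 = €1,992,647.80.
Operating income = contribution − fixed costs = €1,992,647.80 − €924,100 = €1,068,547.80. Interest = €346,345.00, so EBIT − I = €722,202.80.
DCL = contribution ÷ (EBIT − I) = €1,992,647.80 ÷ €722,202.80 = 2.7591.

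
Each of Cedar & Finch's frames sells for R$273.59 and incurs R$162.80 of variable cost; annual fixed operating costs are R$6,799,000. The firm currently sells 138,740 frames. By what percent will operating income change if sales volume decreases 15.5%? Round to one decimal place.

Total contribution margin = 138,740 × R$110.79 = R$15,371,004.60.
EBIT = R$15,371,004.60 − R$6,799,000 = R$8,572,004.60.
Degree of operating leverage = R$15,371,004.60 / R$8,572,004.60 = 1.7932.
So EBIT moves 1.7932 × (-15.5%) = -27.8%.

-27.8%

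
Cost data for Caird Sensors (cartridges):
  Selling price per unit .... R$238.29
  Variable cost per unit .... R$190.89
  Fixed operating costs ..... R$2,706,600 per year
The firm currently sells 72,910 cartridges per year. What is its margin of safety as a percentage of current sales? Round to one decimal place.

21.7%

Each unit contributes R$238.29 − R$190.89 = R$47.40. Break-even units = R$2,706,600 ÷ R$47.40 = 57,101.27; break-even revenue = 57,101.27 × R$238.29 = R$13,606,660.63.
Current sales = 72,910 × R$238.29 = R$17,373,723.90.
Margin of safety = (R$17,373,723.90 − R$13,606,660.63) ÷ R$17,373,723.90 = 21.7%.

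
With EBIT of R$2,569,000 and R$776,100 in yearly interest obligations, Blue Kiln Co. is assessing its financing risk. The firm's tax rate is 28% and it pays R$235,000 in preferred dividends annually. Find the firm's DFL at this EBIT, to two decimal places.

Annual interest charges come to R$776,100.00.
Preferred dividends grossed up pre-tax: R$235,000 / (1 − 0.28) = R$326,388.89.
DFL = EBIT ÷ [EBIT − I − D_p/(1−t)] = R$2,569,000 ÷ [R$2,569,000 − R$776,100.00 − R$326,388.89] = R$2,569,000 ÷ R$1,466,511.11 = 1.7518.

1.75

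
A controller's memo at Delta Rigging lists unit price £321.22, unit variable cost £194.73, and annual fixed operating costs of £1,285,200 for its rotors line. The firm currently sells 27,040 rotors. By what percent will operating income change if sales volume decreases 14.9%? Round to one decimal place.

-23.9%

Total contribution margin = 27,040 × £126.49 = £3,420,289.60.
Subtracting fixed costs: EBIT = £3,420,289.60 − £1,285,200 = £2,135,089.60.
Degree of operating leverage = £3,420,289.60 / £2,135,089.60 = 1.6019.
%ΔEBIT = DOL × %ΔSales = 1.6019 × -14.9% = -23.9%.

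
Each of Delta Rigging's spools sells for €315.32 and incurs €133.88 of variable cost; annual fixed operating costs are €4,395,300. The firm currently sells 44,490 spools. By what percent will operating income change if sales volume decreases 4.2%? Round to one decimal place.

Contribution at this volume is 44,490 × €181.44 = €8,072,265.60.
Subtracting fixed costs: EBIT = €8,072,265.60 − €4,395,300 = €3,676,965.60.
Degree of operating leverage = €8,072,265.60 / €3,676,965.60 = 2.1954.
Operating income changes by 2.1954 × -4.2% = -9.2%.

-9.2%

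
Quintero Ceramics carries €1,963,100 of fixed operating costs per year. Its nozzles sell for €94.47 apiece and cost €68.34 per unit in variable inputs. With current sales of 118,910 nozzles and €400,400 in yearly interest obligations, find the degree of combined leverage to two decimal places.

4.18

At 118,910 units, contribution = 118,910 × €26.13 = €3,107,118.30.
Subtracting fixed costs: EBIT = €3,107,118.30 − €1,963,100 = €1,144,018.30. Interest = €400,400.00.
DOL = €3,107,118.30 ÷ €1,144,018.30 = 2.7160; DFL = €1,144,018.30 ÷ €743,618.30 = 1.5384.
Combined leverage = 2.7160 × 1.5384 = 4.1783.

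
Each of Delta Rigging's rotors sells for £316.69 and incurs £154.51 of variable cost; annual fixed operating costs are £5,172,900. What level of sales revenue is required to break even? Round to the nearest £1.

CM per unit = £316.69 − £154.51 = £162.18; CM ratio = £162.18 / £316.69 = 0.5121.
Break-even revenue = fixed costs × price ÷ CM = £5,172,900 × £316.69 ÷ £162.18 = £10,101,157.

£10,101,157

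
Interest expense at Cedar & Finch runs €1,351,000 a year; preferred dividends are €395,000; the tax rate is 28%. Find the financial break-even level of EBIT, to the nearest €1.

Preferred dividends are paid after tax, so their pre-tax equivalent is €395,000 ÷ (1 − 0.28) = €548,611.11.
Financial break-even EBIT = interest + D_p ÷ (1 − t) = €1,351,000 + €548,611.11 = €1,899,611.11.

€1,899,611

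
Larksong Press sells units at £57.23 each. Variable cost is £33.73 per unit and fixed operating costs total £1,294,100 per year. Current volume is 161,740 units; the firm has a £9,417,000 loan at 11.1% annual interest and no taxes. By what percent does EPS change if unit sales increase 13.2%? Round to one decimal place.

+34.3%

Total contribution margin = 161,740 × £23.50 = £3,800,890.00.
Operating income = contribution − fixed costs = £3,800,890.00 − £1,294,100 = £2,506,790.00.
Interest = £1,045,287.00, so EBIT − I = £1,461,503.00.
Degree of combined leverage = contribution ÷ (EBIT − I) = £3,800,890.00 ÷ £1,461,503.00 = 2.6007.
EPS therefore changes by 2.6007 × (+13.2%) = +34.3%.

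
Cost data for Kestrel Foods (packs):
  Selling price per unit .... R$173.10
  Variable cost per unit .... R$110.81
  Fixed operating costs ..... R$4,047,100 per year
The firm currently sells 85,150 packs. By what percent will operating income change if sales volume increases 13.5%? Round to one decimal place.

Total contribution margin = 85,150 × R$62.29 = R$5,303,993.50.
Operating income = contribution − fixed costs = R$5,303,993.50 − R$4,047,100 = R$1,256,893.50.
Degree of operating leverage = R$5,303,993.50 / R$1,256,893.50 = 4.2199.
%ΔEBIT = DOL × %ΔSales = 4.2199 × +13.5% = +57.0%.

+57.0%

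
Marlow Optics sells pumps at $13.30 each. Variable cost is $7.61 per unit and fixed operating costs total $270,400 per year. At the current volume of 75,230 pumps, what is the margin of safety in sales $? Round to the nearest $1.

Each unit contributes $13.30 − $7.61 = $5.69. Break-even units = $270,400 ÷ $5.69 = 47,521.97; break-even revenue = 47,521.97 × $13.30 = $632,042.18.
Actual sales revenue = 75,230 × $13.30 = $1,000,559.00.
Margin of safety = $1,000,559.00 − $632,042.18 = $368,517.

$368,517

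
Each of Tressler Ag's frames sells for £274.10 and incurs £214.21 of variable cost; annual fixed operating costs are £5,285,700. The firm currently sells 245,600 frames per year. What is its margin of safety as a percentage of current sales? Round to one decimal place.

Contribution margin per unit = £274.10 − £214.21 = £59.89. Break-even units = £5,285,700 ÷ £59.89 = 88,256.80; break-even revenue = 88,256.80 × £274.10 = £24,191,190.02.
Current sales = 245,600 × £274.10 = £67,318,960.00.
Margin of safety = (£67,318,960.00 − £24,191,190.02) ÷ £67,318,960.00 = 64.1%.

64.1%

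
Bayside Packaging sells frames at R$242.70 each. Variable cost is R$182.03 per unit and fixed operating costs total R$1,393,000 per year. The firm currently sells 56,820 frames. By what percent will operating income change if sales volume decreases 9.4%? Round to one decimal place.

-15.8%

Total contribution margin = 56,820 × R$60.67 = R$3,447,269.40.
Subtracting fixed costs: EBIT = R$3,447,269.40 − R$1,393,000 = R$2,054,269.40.
So DOL = total CM / EBIT = R$3,447,269.40 / R$2,054,269.40 = 1.6781.
Operating income changes by 1.6781 × -9.4% = -15.8%.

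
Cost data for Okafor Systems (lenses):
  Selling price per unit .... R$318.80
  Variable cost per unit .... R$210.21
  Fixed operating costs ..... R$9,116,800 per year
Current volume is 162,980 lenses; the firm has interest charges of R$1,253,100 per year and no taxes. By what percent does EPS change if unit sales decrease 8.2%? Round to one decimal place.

At 162,980 units, contribution = 162,980 × R$108.59 = R$17,697,998.20.
EBIT = R$17,697,998.20 − R$9,116,800 = R$8,581,198.20.
Interest = R$1,253,100.00, so EBIT − I = R$7,328,098.20.
Degree of combined leverage = contribution ÷ (EBIT − I) = R$17,697,998.20 ÷ R$7,328,098.20 = 2.4151.
EPS therefore changes by 2.4151 × (-8.2%) = -19.8%.

-19.8%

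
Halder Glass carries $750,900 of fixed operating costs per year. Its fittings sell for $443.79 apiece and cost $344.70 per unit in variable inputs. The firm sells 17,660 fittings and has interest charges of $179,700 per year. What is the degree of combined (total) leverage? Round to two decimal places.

2.14

Total contribution margin = 17,660 × $99.09 = $1,749,929.40.
EBIT = $1,749,929.40 − $750,900 = $999,029.40. Interest = $179,700.00, so EBIT − I = $819,329.40.
DCL = contribution ÷ (EBIT − I) = $1,749,929.40 ÷ $819,329.40 = 2.1358.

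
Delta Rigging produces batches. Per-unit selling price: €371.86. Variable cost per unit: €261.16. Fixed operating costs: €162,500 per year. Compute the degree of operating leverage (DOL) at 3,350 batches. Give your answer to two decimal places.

1.78

At 3,350 units, contribution = 3,350 × €110.70 = €370,845.00.
Operating income = contribution − fixed costs = €370,845.00 − €162,500 = €208,345.00.
Degree of operating leverage = €370,845.00 / €208,345.00 = 1.7800.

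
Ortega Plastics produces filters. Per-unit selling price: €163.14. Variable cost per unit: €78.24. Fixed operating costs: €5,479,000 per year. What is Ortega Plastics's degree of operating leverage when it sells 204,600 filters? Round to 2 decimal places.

1.46

At 204,600 units, contribution = 204,600 × €84.90 = €17,370,540.00.
Subtracting fixed costs: EBIT = €17,370,540.00 − €5,479,000 = €11,891,540.00.
So DOL = total CM / EBIT = €17,370,540.00 / €11,891,540.00 = 1.4607.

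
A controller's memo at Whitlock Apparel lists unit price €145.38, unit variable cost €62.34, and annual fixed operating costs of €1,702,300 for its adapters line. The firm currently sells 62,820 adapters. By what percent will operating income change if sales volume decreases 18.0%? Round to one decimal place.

At 62,820 units, contribution = 62,820 × €83.04 = €5,216,572.80.
EBIT = €5,216,572.80 − €1,702,300 = €3,514,272.80.
So DOL = total CM / EBIT = €5,216,572.80 / €3,514,272.80 = 1.4844.
Operating income changes by 1.4844 × -18.0% = -26.7%.

-26.7%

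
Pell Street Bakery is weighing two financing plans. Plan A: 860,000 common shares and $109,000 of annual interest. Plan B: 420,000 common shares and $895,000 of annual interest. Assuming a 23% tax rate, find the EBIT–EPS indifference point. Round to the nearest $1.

At indifference, (EBIT − 109,000)(1 − t)/860,000 = (EBIT − 895,000)(1 − t)/420,000.
The (1 − t) factor cancels: (EBIT − 109,000) × 420,000 = (EBIT − 895,000) × 860,000.
EBIT × (860,000 − 420,000) = 895,000 × 860,000 − 109,000 × 420,000 = 723,920,000,000, so EBIT = 723,920,000,000 ÷ 440,000 = 1,645,272.73.

$1,645,273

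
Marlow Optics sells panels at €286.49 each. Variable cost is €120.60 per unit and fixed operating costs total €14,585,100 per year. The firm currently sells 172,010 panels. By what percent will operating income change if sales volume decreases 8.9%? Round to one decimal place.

Contribution at this volume is 172,010 × €165.89 = €28,534,738.90.
Operating income = contribution − fixed costs = €28,534,738.90 − €14,585,100 = €13,949,638.90.
DOL = contribution ÷ EBIT = €28,534,738.90 ÷ €13,949,638.90 = 2.0456.
So EBIT moves 2.0456 × (-8.9%) = -18.2%.

-18.2%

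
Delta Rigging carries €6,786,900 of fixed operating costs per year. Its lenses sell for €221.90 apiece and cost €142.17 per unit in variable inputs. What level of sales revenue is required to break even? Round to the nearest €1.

CM per unit = €221.90 − €142.17 = €79.73; CM ratio = €79.73 / €221.90 = 0.3593.
Break-even sales = FC ÷ CM ratio = €6,786,900 × €221.90 / €79.73 = €18,888,914.

€18,888,914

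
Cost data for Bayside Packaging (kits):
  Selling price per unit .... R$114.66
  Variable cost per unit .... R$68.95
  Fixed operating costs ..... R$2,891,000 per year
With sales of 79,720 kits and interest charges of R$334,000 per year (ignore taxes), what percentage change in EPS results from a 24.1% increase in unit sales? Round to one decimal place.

+209.6%

At 79,720 units, contribution = 79,720 × R$45.71 = R$3,644,001.20.
Operating income = contribution − fixed costs = R$3,644,001.20 − R$2,891,000 = R$753,001.20.
Interest = R$334,000.00, so EBIT − I = R$419,001.20.
Degree of combined leverage = contribution ÷ (EBIT − I) = R$3,644,001.20 ÷ R$419,001.20 = 8.6969.
EPS therefore changes by 8.6969 × (+24.1%) = +209.6%.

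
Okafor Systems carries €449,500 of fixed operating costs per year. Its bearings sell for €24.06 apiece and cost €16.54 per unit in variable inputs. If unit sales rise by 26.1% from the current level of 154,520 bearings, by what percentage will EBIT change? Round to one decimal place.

At 154,520 units, contribution = 154,520 × €7.52 = €1,161,990.40.
Operating income = contribution − fixed costs = €1,161,990.40 − €449,500 = €712,490.40.
Degree of operating leverage = €1,161,990.40 / €712,490.40 = 1.6309.
So EBIT moves 1.6309 × (+26.1%) = +42.6%.

+42.6%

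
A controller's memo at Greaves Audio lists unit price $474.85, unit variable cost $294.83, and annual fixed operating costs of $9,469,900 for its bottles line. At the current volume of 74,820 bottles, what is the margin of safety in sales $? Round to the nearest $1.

$10,548,930

Contribution margin per unit = $474.85 − $294.83 = $180.02. Break-even units = $9,469,900 ÷ $180.02 = 52,604.71; break-even revenue = 52,604.71 × $474.85 = $24,979,346.82.
Current sales = 74,820 × $474.85 = $35,528,277.00.
Margin of safety = $35,528,277.00 − $24,979,346.82 = $10,548,930.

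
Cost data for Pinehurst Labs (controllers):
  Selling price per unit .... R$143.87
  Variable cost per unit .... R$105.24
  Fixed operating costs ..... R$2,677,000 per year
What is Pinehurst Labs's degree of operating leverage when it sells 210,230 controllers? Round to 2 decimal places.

Contribution at this volume is 210,230 × R$38.63 = R$8,121,184.90.
Operating income = contribution − fixed costs = R$8,121,184.90 − R$2,677,000 = R$5,444,184.90.
DOL = contribution ÷ EBIT = R$8,121,184.90 ÷ R$5,444,184.90 = 1.4917.

1.49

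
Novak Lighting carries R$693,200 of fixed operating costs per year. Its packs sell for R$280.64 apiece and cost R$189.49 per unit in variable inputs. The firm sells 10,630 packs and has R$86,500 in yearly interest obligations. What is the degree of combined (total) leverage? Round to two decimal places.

5.12

At 10,630 units, contribution = 10,630 × R$91.15 = R$968,924.50.
Operating income = contribution − fixed costs = R$968,924.50 − R$693,200 = R$275,724.50. Interest = R$86,500.00.
DOL = R$968,924.50 ÷ R$275,724.50 = 3.5141; DFL = R$275,724.50 ÷ R$189,224.50 = 1.4571.
DCL = DOL × DFL = 3.5141 × 1.4571 = 5.1204.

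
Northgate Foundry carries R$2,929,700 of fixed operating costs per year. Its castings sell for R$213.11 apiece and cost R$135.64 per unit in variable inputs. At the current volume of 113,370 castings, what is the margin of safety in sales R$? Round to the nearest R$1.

R$16,101,053

Unit CM = price − variable cost = R$213.11 − R$135.64 = R$77.47. Break-even units = R$2,929,700 ÷ R$77.47 = 37,817.22; break-even revenue = 37,817.22 × R$213.11 = R$8,059,227.66.
Actual sales revenue = 113,370 × R$213.11 = R$24,160,280.70.
Margin of safety = R$24,160,280.70 − R$8,059,227.66 = R$16,101,053.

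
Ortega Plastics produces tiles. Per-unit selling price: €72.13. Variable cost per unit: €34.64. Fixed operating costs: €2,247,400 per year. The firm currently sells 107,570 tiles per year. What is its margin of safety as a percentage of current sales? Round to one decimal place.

Contribution margin per unit = €72.13 − €34.64 = €37.49. Break-even units = €2,247,400 ÷ €37.49 = 59,946.65; break-even revenue = 59,946.65 × €72.13 = €4,323,952.04.
Actual sales revenue = 107,570 × €72.13 = €7,759,024.10.
Margin of safety = (€7,759,024.10 − €4,323,952.04) ÷ €7,759,024.10 = 44.3%.

44.3%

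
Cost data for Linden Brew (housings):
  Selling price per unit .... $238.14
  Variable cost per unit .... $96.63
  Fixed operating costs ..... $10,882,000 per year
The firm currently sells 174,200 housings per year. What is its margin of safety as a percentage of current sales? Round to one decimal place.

Unit CM = price − variable cost = $238.14 − $96.63 = $141.51. Break-even units = $10,882,000 ÷ $141.51 = 76,899.16; break-even revenue = 76,899.16 × $238.14 = $18,312,765.74.
Actual sales revenue = 174,200 × $238.14 = $41,483,988.00.
Margin of safety = ($41,483,988.00 − $18,312,765.74) ÷ $41,483,988.00 = 55.9%.

55.9%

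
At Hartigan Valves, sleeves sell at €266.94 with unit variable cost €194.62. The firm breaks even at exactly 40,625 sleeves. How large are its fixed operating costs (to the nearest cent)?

Contribution margin per unit = €266.94 − €194.62 = €72.32.
Since BE = FC / CM, FC = 40,625 × €72.32 = €2,938,000.00.

€2,938,000.00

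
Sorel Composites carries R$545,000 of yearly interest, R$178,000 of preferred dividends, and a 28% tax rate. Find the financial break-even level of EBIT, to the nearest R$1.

Preferred dividends are paid after tax, so their pre-tax equivalent is R$178,000 ÷ (1 − 0.28) = R$247,222.22.
Financial break-even EBIT = interest + D_p ÷ (1 − t) = R$545,000 + R$247,222.22 = R$792,222.22.

R$792,222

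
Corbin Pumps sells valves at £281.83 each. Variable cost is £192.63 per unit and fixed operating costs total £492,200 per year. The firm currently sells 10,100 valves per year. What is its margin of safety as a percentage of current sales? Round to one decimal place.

45.4%

Unit CM = price − variable cost = £281.83 − £192.63 = £89.20. Break-even units = £492,200 ÷ £89.20 = 5,517.94; break-even revenue = 5,517.94 × £281.83 = £1,555,120.25.
Actual sales revenue = 10,100 × £281.83 = £2,846,483.00.
Margin of safety = (£2,846,483.00 − £1,555,120.25) ÷ £2,846,483.00 = 45.4%.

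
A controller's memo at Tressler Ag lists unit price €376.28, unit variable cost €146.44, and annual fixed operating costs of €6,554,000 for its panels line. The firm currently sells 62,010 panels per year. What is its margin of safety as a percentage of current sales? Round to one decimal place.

Each unit contributes €376.28 − €146.44 = €229.84. Break-even units = €6,554,000 ÷ €229.84 = 28,515.49; break-even revenue = 28,515.49 × €376.28 = €10,729,808.21.
Current sales = 62,010 × €376.28 = €23,333,122.80.
Margin of safety = (€23,333,122.80 − €10,729,808.21) ÷ €23,333,122.80 = 54.0%.

54.0%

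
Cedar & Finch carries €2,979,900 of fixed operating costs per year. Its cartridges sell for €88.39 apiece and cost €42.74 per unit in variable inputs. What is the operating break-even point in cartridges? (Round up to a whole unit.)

Contribution margin per unit = €88.39 − €42.74 = €45.65.
Units to break even: €2,979,900 ÷ €45.65 = 65,277.11, rounded up to 65,278.

65,278 cartridges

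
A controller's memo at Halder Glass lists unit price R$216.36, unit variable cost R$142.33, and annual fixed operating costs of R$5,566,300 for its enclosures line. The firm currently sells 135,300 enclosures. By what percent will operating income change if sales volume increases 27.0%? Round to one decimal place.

+60.8%

At 135,300 units, contribution = 135,300 × R$74.03 = R$10,016,259.00.
Operating income = contribution − fixed costs = R$10,016,259.00 − R$5,566,300 = R$4,449,959.00.
So DOL = total CM / EBIT = R$10,016,259.00 / R$4,449,959.00 = 2.2509.
%ΔEBIT = DOL × %ΔSales = 2.2509 × +27.0% = +60.8%.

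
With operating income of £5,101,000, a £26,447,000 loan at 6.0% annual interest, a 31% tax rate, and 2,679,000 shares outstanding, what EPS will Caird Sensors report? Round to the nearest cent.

£0.91

Interest = £1,586,820.00, so EBT = £5,101,000 − £1,586,820.00 = £3,514,180.00.
After tax at 31%: net income = £3,514,180.00 × 0.69 = £2,424,784.20.
Per share: £2,424,784.20 / 2,679,000 shares = £0.91.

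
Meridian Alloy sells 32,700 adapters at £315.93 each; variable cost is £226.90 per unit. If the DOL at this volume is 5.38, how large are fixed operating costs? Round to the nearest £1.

Contribution at this volume is 32,700 × £89.03 = £2,911,281.00.
Since DOL = CM ÷ EBIT, EBIT = £2,911,281.00 ÷ 5.38 = £541,130.30.
Fixed costs = CM − EBIT = £2,911,281.00 − £541,130.30 = £2,370,151.

£2,370,151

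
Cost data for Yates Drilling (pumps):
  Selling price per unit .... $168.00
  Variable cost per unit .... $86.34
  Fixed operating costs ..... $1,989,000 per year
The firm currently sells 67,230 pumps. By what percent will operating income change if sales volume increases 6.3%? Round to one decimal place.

At 67,230 units, contribution = 67,230 × $81.66 = $5,490,001.80.
EBIT = $5,490,001.80 − $1,989,000 = $3,501,001.80.
DOL = contribution ÷ EBIT = $5,490,001.80 ÷ $3,501,001.80 = 1.5681.
So EBIT moves 1.5681 × (+6.3%) = +9.9%.

+9.9%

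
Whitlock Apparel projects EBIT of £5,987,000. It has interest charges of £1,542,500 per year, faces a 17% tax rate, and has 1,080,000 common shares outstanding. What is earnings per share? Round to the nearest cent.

£3.42

Pre-tax income = £5,987,000 − £1,542,500.00 = £4,444,500.00.
After tax at 17%: net income = £4,444,500.00 × 0.83 = £3,688,935.00.
Per share: £3,688,935.00 / 1,080,000 shares = £3.42.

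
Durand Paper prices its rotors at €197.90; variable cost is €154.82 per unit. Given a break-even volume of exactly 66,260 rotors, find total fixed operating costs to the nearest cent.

Each unit contributes €197.90 − €154.82 = €43.08.
Fixed costs = break-even units × CM = 66,260 × €43.08 = €2,854,480.80.

€2,854,480.80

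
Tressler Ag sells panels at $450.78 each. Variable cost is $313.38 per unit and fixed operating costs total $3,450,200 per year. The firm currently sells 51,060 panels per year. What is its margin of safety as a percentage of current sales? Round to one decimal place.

50.8%

Unit CM = price − variable cost = $450.78 − $313.38 = $137.40. Break-even units = $3,450,200 ÷ $137.40 = 25,110.63; break-even revenue = 25,110.63 × $450.78 = $11,319,367.95.
Actual sales revenue = 51,060 × $450.78 = $23,016,826.80.
Margin of safety = ($23,016,826.80 − $11,319,367.95) ÷ $23,016,826.80 = 50.8%.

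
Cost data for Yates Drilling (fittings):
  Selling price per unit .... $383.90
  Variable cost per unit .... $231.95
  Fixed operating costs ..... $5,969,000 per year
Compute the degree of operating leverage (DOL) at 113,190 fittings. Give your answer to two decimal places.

Total contribution margin = 113,190 × $151.95 = $17,199,220.50.
Subtracting fixed costs: EBIT = $17,199,220.50 − $5,969,000 = $11,230,220.50.
DOL = contribution ÷ EBIT = $17,199,220.50 ÷ $11,230,220.50 = 1.5315.

1.53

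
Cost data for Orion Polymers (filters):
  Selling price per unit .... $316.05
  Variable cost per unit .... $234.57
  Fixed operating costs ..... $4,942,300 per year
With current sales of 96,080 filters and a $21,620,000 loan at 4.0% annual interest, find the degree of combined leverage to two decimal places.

Total contribution margin = 96,080 × $81.48 = $7,828,598.40.
EBIT = $7,828,598.40 − $4,942,300 = $2,886,298.40. Interest = $864,800.00, so EBIT − I = $2,021,498.40.
Degree of total leverage = total CM / (EBIT − interest) = $7,828,598.40 / $2,021,498.40 = 3.8727.

3.87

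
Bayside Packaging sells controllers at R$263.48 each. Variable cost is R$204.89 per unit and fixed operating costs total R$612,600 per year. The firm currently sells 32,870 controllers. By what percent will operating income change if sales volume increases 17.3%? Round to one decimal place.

+25.4%

At 32,870 units, contribution = 32,870 × R$58.59 = R$1,925,853.30.
Subtracting fixed costs: EBIT = R$1,925,853.30 − R$612,600 = R$1,313,253.30.
So DOL = total CM / EBIT = R$1,925,853.30 / R$1,313,253.30 = 1.4665.
Operating income changes by 1.4665 × +17.3% = +25.4%.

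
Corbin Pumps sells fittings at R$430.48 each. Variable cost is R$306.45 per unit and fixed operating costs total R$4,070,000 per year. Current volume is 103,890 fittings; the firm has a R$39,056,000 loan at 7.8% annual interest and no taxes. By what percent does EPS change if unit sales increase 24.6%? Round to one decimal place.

+54.9%

Contribution at this volume is 103,890 × R$124.03 = R$12,885,476.70.
Operating income = contribution − fixed costs = R$12,885,476.70 − R$4,070,000 = R$8,815,476.70.
After interest of R$3,046,368.00, pre-tax earnings = R$5,769,108.70.
Degree of combined leverage = contribution ÷ (EBIT − I) = R$12,885,476.70 ÷ R$5,769,108.70 = 2.2335.
%ΔEPS = DCL × %ΔSales = 2.2335 × +24.6% = +54.9%.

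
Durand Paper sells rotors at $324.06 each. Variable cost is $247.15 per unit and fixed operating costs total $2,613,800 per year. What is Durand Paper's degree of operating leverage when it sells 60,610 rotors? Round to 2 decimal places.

2.28

Contribution at this volume is 60,610 × $76.91 = $4,661,515.10.
Operating income = contribution − fixed costs = $4,661,515.10 − $2,613,800 = $2,047,715.10.
So DOL = total CM / EBIT = $4,661,515.10 / $2,047,715.10 = 2.2764.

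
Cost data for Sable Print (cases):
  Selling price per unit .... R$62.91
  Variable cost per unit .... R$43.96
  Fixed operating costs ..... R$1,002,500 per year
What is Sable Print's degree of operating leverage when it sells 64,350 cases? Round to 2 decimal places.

5.62

Contribution at this volume is 64,350 × R$18.95 = R$1,219,432.50.
EBIT = R$1,219,432.50 − R$1,002,500 = R$216,932.50.
Degree of operating leverage = R$1,219,432.50 / R$216,932.50 = 5.6213.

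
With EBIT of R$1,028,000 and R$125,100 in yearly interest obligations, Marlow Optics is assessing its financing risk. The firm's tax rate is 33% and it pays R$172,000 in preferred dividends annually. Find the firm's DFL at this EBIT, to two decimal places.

1.59

Annual interest charges come to R$125,100.00.
Preferred dividends grossed up pre-tax: R$172,000 / (1 − 0.33) = R$256,716.42.
DFL = EBIT ÷ [EBIT − I − D_p/(1−t)] = R$1,028,000 ÷ [R$1,028,000 − R$125,100.00 − R$256,716.42] = R$1,028,000 ÷ R$646,183.58 = 1.5909.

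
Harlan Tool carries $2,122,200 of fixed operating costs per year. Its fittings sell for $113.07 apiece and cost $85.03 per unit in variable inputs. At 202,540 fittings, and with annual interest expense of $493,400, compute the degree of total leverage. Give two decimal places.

Total contribution margin = 202,540 × $28.04 = $5,679,221.60.
EBIT = $5,679,221.60 − $2,122,200 = $3,557,021.60. Interest = $493,400.00.
DOL = $5,679,221.60 ÷ $3,557,021.60 = 1.5966; DFL = $3,557,021.60 ÷ $3,063,621.60 = 1.1611.
Combined leverage = 1.5966 × 1.1611 = 1.8538.

1.85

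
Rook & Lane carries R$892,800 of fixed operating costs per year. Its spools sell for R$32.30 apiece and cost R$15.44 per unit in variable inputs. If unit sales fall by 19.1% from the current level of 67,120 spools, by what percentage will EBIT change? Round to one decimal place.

-90.5%

Contribution at this volume is 67,120 × R$16.86 = R$1,131,643.20.
Subtracting fixed costs: EBIT = R$1,131,643.20 − R$892,800 = R$238,843.20.
So DOL = total CM / EBIT = R$1,131,643.20 / R$238,843.20 = 4.7380.
%ΔEBIT = DOL × %ΔSales = 4.7380 × -19.1% = -90.5%.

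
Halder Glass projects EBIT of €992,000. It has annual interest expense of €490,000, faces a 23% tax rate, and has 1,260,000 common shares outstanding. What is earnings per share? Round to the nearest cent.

Interest = €490,000.00, so EBT = €992,000 − €490,000.00 = €502,000.00.
Net income = €502,000.00 × (1 − 0.23) = €386,540.00.
Per share: €386,540.00 / 1,260,000 shares = €0.31.

€0.31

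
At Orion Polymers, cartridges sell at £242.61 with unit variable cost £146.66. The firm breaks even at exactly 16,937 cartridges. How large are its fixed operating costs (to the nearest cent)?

Unit CM = price − variable cost = £242.61 − £146.66 = £95.95.
Since BE = FC / CM, FC = 16,937 × £95.95 = £1,625,105.15.

£1,625,105.15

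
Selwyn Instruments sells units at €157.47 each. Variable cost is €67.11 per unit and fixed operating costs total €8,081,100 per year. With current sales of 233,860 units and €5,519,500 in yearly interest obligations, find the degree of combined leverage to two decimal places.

2.81

Total contribution margin = 233,860 × €90.36 = €21,131,589.60.
Operating income = contribution − fixed costs = €21,131,589.60 − €8,081,100 = €13,050,489.60. Interest = €5,519,500.00, so EBIT − I = €7,530,989.60.
Degree of total leverage = total CM / (EBIT − interest) = €21,131,589.60 / €7,530,989.60 = 2.8060.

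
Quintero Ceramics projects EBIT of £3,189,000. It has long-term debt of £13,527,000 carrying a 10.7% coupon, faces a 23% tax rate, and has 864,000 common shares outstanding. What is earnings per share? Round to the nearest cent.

£1.55

Interest = £1,447,389.00, so EBT = £3,189,000 − £1,447,389.00 = £1,741,611.00.
Net income = £1,741,611.00 × (1 − 0.23) = £1,341,040.47.
EPS = £1,341,040.47 ÷ 864,000 = £1.55.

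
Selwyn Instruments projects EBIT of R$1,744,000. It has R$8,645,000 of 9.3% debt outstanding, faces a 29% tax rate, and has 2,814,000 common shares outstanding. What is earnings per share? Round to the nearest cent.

R$0.24

Pre-tax income = R$1,744,000 − R$803,985.00 = R$940,015.00.
After tax at 29%: net income = R$940,015.00 × 0.71 = R$667,410.65.
Per share: R$667,410.65 / 2,814,000 shares = R$0.24.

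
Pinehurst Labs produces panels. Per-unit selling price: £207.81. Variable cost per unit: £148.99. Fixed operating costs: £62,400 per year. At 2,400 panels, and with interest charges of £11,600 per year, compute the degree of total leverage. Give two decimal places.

2.10

At 2,400 units, contribution = 2,400 × £58.82 = £141,168.00.
Operating income = contribution − fixed costs = £141,168.00 − £62,400 = £78,768.00. Interest = £11,600.00.
DOL = £141,168.00 ÷ £78,768.00 = 1.7922; DFL = £78,768.00 ÷ £67,168.00 = 1.1727.
DCL = DOL × DFL = 1.7922 × 1.1727 = 2.1017.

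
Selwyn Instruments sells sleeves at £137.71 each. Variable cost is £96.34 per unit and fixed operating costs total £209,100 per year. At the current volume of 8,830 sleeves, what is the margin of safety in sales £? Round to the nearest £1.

Each unit contributes £137.71 − £96.34 = £41.37. Break-even units = £209,100 ÷ £41.37 = 5,054.39; break-even revenue = 5,054.39 × £137.71 = £696,039.67.
Current sales = 8,830 × £137.71 = £1,215,979.30.
Margin of safety = £1,215,979.30 − £696,039.67 = £519,940.

£519,940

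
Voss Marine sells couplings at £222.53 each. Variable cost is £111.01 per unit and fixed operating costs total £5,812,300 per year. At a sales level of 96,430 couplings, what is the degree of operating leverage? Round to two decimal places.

Total contribution margin = 96,430 × £111.52 = £10,753,873.60.
EBIT = £10,753,873.60 − £5,812,300 = £4,941,573.60.
So DOL = total CM / EBIT = £10,753,873.60 / £4,941,573.60 = 2.1762.

2.18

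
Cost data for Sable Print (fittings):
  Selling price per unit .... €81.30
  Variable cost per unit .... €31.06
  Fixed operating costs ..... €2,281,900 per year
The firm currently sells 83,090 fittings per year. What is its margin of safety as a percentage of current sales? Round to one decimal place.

Contribution margin per unit = €81.30 − €31.06 = €50.24. Break-even units = €2,281,900 ÷ €50.24 = 45,419.98; break-even revenue = 45,419.98 × €81.30 = €3,692,644.71.
Actual sales revenue = 83,090 × €81.30 = €6,755,217.00.
Margin of safety = (€6,755,217.00 − €3,692,644.71) ÷ €6,755,217.00 = 45.3%.

45.3%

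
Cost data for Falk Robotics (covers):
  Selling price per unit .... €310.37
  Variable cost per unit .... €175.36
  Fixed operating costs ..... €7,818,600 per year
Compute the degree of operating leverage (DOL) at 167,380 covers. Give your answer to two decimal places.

1.53

Contribution at this volume is 167,380 × €135.01 = €22,597,973.80.
Subtracting fixed costs: EBIT = €22,597,973.80 − €7,818,600 = €14,779,373.80.
So DOL = total CM / EBIT = €22,597,973.80 / €14,779,373.80 = 1.5290.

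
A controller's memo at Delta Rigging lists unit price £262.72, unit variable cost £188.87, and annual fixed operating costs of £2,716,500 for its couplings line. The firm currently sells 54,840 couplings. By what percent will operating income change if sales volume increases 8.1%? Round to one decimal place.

Total contribution margin = 54,840 × £73.85 = £4,049,934.00.
EBIT = £4,049,934.00 − £2,716,500 = £1,333,434.00.
So DOL = total CM / EBIT = £4,049,934.00 / £1,333,434.00 = 3.0372.
So EBIT moves 3.0372 × (+8.1%) = +24.6%.

+24.6%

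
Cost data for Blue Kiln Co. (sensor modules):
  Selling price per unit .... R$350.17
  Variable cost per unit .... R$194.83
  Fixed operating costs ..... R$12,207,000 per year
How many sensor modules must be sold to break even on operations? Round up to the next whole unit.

Unit CM = price − variable cost = R$350.17 − R$194.83 = R$155.34.
Break-even volume = fixed costs ÷ CM per unit = R$12,207,000 ÷ R$155.34 = 78,582.46, so 78,583 sensor modules.

78,583 sensor modules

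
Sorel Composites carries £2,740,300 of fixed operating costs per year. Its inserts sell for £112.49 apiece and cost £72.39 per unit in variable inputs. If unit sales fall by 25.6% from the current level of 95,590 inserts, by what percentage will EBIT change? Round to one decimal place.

-89.8%

At 95,590 units, contribution = 95,590 × £40.10 = £3,833,159.00.
Subtracting fixed costs: EBIT = £3,833,159.00 − £2,740,300 = £1,092,859.00.
Degree of operating leverage = £3,833,159.00 / £1,092,859.00 = 3.5075.
%ΔEBIT = DOL × %ΔSales = 3.5075 × -25.6% = -89.8%.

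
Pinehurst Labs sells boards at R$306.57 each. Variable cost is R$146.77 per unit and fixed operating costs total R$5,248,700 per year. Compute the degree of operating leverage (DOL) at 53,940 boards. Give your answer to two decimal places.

2.56

Contribution at this volume is 53,940 × R$159.80 = R$8,619,612.00.
Operating income = contribution − fixed costs = R$8,619,612.00 − R$5,248,700 = R$3,370,912.00.
DOL = contribution ÷ EBIT = R$8,619,612.00 ÷ R$3,370,912.00 = 2.5571.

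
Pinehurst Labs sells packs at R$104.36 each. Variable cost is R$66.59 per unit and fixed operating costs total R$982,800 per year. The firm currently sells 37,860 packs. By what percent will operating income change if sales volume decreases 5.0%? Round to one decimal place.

-16.0%

Contribution at this volume is 37,860 × R$37.77 = R$1,429,972.20.
Subtracting fixed costs: EBIT = R$1,429,972.20 − R$982,800 = R$447,172.20.
Degree of operating leverage = R$1,429,972.20 / R$447,172.20 = 3.1978.
Operating income changes by 3.1978 × -5.0% = -16.0%.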